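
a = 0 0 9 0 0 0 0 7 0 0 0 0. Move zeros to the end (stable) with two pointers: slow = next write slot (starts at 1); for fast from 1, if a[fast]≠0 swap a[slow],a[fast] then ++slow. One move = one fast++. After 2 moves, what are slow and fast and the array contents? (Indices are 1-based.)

slow=1 fast=1: a[fast]=0, fast++
slow=1 fast=2: a[fast]=0, fast++

slow=1, fast=3, a=[0, 0, 9, 0, 0, 0, 0, 7, 0, 0, 0, 0]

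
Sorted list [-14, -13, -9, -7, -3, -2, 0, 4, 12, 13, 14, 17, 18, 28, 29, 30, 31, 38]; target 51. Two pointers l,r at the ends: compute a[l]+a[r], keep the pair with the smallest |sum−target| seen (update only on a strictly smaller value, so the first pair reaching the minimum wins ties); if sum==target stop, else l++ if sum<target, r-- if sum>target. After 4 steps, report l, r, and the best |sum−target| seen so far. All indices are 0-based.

l=4, r=17, best |Δ|=20

l=0 r=17: -14+38=24 d=27 *, l++
l=1 r=17: -13+38=25 d=26 *, l++
l=2 r=17: -9+38=29 d=22 *, l++
l=3 r=17: -7+38=31 d=20 *, l++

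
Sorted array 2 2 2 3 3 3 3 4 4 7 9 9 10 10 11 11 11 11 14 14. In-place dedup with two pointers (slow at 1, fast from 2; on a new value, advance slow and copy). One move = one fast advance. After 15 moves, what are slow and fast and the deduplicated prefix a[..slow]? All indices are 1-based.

slow=1 fast=2: a[fast]=2=a[slow] dup, fast++
slow=1 fast=3: a[fast]=2=a[slow] dup, fast++
slow=1 fast=4: a[fast]=3≠a[slow]=2 write a[2]=3, slow++,fast++
slow=2 fast=5: a[fast]=3=a[slow] dup, fast++
slow=2 fast=6: a[fast]=3=a[slow] dup, fast++
slow=2 fast=7: a[fast]=3=a[slow] dup, fast++
slow=2 fast=8: a[fast]=4≠a[slow]=3 write a[3]=4, slow++,fast++
slow=3 fast=9: a[fast]=4=a[slow] dup, fast++
slow=3 fast=10: a[fast]=7≠a[slow]=4 write a[4]=7, slow++,fast++
slow=4 fast=11: a[fast]=9≠a[slow]=7 write a[5]=9, slow++,fast++
slow=5 fast=12: a[fast]=9=a[slow] dup, fast++
slow=5 fast=13: a[fast]=10≠a[slow]=9 write a[6]=10, slow++,fast++
slow=6 fast=14: a[fast]=10=a[slow] dup, fast++
slow=6 fast=15: a[fast]=11≠a[slow]=10 write a[7]=11, slow++,fast++
slow=7 fast=16: a[fast]=11=a[slow] dup, fast++

slow=7, fast=17, prefix=[2, 3, 4, 7, 9, 10, 11]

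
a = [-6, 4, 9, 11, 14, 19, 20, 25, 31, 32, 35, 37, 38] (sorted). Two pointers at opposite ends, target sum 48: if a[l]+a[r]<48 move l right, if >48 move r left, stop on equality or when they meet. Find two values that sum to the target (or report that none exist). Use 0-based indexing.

l=0 r=12: -6+38=32 <48, l++
l=1 r=12: 4+38=42 <48, l++
l=2 r=12: 9+38=47 <48, l++
l=3 r=12: 11+38=49 >48, r--
l=3 r=11: 11+37=48, found

(11, 37)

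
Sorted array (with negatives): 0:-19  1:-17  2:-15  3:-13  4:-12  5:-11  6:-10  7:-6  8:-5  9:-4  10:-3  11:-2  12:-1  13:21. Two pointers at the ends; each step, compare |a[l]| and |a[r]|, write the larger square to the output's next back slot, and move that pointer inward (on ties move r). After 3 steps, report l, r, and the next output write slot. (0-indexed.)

[0,13] |-19|<=|21| out[13]=441 → r--
[0,12] |-19|>|-1| out[12]=361 → l++
[1,12] |-17|>|-1| out[11]=289 → l++

l=2, r=12, next write slot=10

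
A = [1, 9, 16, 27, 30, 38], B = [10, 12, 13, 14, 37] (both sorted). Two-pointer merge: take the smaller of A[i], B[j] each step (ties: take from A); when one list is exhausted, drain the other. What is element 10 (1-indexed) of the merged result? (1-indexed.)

i=1 j=1: A[i]=1<=B[j]=10 take 1, i++
i=2 j=1: A[i]=9<=B[j]=10 take 9, i++
i=3 j=1: A[i]=16>B[j]=10 take 10, j++
i=3 j=2: A[i]=16>B[j]=12 take 12, j++
i=3 j=3: A[i]=16>B[j]=13 take 13, j++
i=3 j=4: A[i]=16>B[j]=14 take 14, j++
i=3 j=5: A[i]=16<=B[j]=37 take 16, i++
i=4 j=5: A[i]=27<=B[j]=37 take 27, i++
i=5 j=5: A[i]=30<=B[j]=37 take 30, i++
i=6 j=5: A[i]=38>B[j]=37 take 37, j++
i=6 j=6: B done, take A[i]=38, i++

merged[10] = 37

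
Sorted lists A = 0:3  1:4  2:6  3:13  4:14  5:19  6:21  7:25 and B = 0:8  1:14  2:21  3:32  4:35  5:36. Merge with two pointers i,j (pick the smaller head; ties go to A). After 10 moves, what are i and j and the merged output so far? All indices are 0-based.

[i=0,j=0] A[i]=3<=B[j]=8 take 3 → i++
[i=1,j=0] A[i]=4<=B[j]=8 take 4 → i++
[i=2,j=0] A[i]=6<=B[j]=8 take 6 → i++
[i=3,j=0] A[i]=13>B[j]=8 take 8 → j++
[i=3,j=1] A[i]=13<=B[j]=14 take 13 → i++
[i=4,j=1] A[i]=14<=B[j]=14 take 14 → i++
[i=5,j=1] A[i]=19>B[j]=14 take 14 → j++
[i=5,j=2] A[i]=19<=B[j]=21 take 19 → i++
[i=6,j=2] A[i]=21<=B[j]=21 take 21 → i++
[i=7,j=2] A[i]=25>B[j]=21 take 21 → j++

i=7, j=3, merged so far=[3, 4, 6, 8, 13, 14, 14, 19, 21, 21]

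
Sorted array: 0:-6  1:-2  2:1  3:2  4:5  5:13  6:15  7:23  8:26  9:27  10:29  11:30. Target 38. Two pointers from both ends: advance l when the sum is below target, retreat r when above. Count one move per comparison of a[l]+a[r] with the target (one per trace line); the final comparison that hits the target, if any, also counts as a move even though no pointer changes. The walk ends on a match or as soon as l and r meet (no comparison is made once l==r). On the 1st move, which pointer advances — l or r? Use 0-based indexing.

[0,11] -6+30=24 <38 → l++

l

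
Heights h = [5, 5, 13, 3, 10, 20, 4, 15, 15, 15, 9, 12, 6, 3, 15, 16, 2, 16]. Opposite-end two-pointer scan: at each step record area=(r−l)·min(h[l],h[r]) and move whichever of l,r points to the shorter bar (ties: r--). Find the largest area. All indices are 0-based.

max area = 195

[0,17] min(5,16)*17=85 best=85 * → l++
[1,17] min(5,16)*16=80 best=85 → l++
[2,17] min(13,16)*15=195 best=195 * → l++
[3,17] min(3,16)*14=42 best=195 → l++
[4,17] min(10,16)*13=130 best=195 → l++
[5,17] min(20,16)*12=192 best=195 → r--
[5,16] min(20,2)*11=22 best=195 → r--
[5,15] min(20,16)*10=160 best=195 → r--
[5,14] min(20,15)*9=135 best=195 → r--
[5,13] min(20,3)*8=24 best=195 → r--
[5,12] min(20,6)*7=42 best=195 → r--
[5,11] min(20,12)*6=72 best=195 → r--
[5,10] min(20,9)*5=45 best=195 → r--
[5,9] min(20,15)*4=60 best=195 → r--
[5,8] min(20,15)*3=45 best=195 → r--
[5,7] min(20,15)*2=30 best=195 → r--
[5,6] min(20,4)*1=4 best=195 → r--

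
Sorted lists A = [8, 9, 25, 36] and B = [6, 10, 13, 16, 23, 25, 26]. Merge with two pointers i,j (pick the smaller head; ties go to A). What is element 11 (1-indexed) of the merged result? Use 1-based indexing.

i=1 j=1: A[i]=8>B[j]=6 take 6, j++
i=1 j=2: A[i]=8<=B[j]=10 take 8, i++
i=2 j=2: A[i]=9<=B[j]=10 take 9, i++
i=3 j=2: A[i]=25>B[j]=10 take 10, j++
i=3 j=3: A[i]=25>B[j]=13 take 13, j++
i=3 j=4: A[i]=25>B[j]=16 take 16, j++
i=3 j=5: A[i]=25>B[j]=23 take 23, j++
i=3 j=6: A[i]=25<=B[j]=25 take 25, i++
i=4 j=6: A[i]=36>B[j]=25 take 25, j++
i=4 j=7: A[i]=36>B[j]=26 take 26, j++
i=4 j=8: B done, take A[i]=36, i++

merged[11] = 36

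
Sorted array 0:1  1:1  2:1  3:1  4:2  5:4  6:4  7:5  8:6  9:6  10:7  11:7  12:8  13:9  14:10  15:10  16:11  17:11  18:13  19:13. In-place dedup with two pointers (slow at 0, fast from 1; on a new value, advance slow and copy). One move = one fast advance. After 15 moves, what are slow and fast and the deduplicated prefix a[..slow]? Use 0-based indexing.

slow=8, fast=16, prefix=[1, 2, 4, 5, 6, 7, 8, 9, 10]

slow=0 fast=1: a[fast]=1=a[slow] dup, fast++
slow=0 fast=2: a[fast]=1=a[slow] dup, fast++
slow=0 fast=3: a[fast]=1=a[slow] dup, fast++
slow=0 fast=4: a[fast]=2≠a[slow]=1 write a[1]=2, slow++,fast++
slow=1 fast=5: a[fast]=4≠a[slow]=2 write a[2]=4, slow++,fast++
slow=2 fast=6: a[fast]=4=a[slow] dup, fast++
slow=2 fast=7: a[fast]=5≠a[slow]=4 write a[3]=5, slow++,fast++
slow=3 fast=8: a[fast]=6≠a[slow]=5 write a[4]=6, slow++,fast++
slow=4 fast=9: a[fast]=6=a[slow] dup, fast++
slow=4 fast=10: a[fast]=7≠a[slow]=6 write a[5]=7, slow++,fast++
slow=5 fast=11: a[fast]=7=a[slow] dup, fast++
slow=5 fast=12: a[fast]=8≠a[slow]=7 write a[6]=8, slow++,fast++
slow=6 fast=13: a[fast]=9≠a[slow]=8 write a[7]=9, slow++,fast++
slow=7 fast=14: a[fast]=10≠a[slow]=9 write a[8]=10, slow++,fast++
slow=8 fast=15: a[fast]=10=a[slow] dup, fast++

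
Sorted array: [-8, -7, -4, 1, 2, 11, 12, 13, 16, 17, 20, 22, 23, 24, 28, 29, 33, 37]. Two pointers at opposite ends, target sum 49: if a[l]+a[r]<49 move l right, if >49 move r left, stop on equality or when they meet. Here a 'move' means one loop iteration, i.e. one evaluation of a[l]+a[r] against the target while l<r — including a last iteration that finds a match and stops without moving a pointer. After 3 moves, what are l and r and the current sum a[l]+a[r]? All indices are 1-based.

l=4, r=18, sum=38

[1,18] -8+37=29 <49 → l++
[2,18] -7+37=30 <49 → l++
[3,18] -4+37=33 <49 → l++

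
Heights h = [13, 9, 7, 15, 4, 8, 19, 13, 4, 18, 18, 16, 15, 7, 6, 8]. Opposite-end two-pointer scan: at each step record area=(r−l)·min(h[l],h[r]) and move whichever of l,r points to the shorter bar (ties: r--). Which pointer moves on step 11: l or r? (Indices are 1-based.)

[1,16] min(13,8)*15=120 best=120 * → r--
[1,15] min(13,6)*14=84 best=120 → r--
[1,14] min(13,7)*13=91 best=120 → r--
[1,13] min(13,15)*12=156 best=156 * → l++
[2,13] min(9,15)*11=99 best=156 → l++
[3,13] min(7,15)*10=70 best=156 → l++
[4,13] min(15,15)*9=135 best=156 → r--
[4,12] min(15,16)*8=120 best=156 → l++
[5,12] min(4,16)*7=28 best=156 → l++
[6,12] min(8,16)*6=48 best=156 → l++
[7,12] min(19,16)*5=80 best=156 → r--

r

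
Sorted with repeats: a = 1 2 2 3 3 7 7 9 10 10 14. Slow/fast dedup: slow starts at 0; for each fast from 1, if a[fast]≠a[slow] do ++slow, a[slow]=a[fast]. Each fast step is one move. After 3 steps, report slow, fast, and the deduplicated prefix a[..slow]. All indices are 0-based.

(s=0,f=1) a[fast]=2≠a[slow]=1 write a[1]=2 → slow++,fast++
(s=1,f=2) a[fast]=2=a[slow] dup → fast++
(s=1,f=3) a[fast]=3≠a[slow]=2 write a[2]=3 → slow++,fast++

slow=2, fast=4, prefix=[1, 2, 3]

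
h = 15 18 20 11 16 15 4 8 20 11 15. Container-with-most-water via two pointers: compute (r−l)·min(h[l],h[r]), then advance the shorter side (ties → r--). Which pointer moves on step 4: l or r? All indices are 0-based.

[0,10] min(15,15)*10=150 best=150 * → r--
[0,9] min(15,11)*9=99 best=150 → r--
[0,8] min(15,20)*8=120 best=150 → l++
[1,8] min(18,20)*7=126 best=150 → l++

l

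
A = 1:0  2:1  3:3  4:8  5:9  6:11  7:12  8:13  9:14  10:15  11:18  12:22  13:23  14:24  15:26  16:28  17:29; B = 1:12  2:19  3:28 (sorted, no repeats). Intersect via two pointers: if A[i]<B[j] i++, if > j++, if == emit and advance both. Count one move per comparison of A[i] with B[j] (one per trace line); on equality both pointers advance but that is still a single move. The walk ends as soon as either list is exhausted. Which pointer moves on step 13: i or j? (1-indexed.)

i=1 j=1: 0<12, i++
i=2 j=1: 1<12, i++
i=3 j=1: 3<12, i++
i=4 j=1: 8<12, i++
i=5 j=1: 9<12, i++
i=6 j=1: 11<12, i++
i=7 j=1: 12==12 emit, i++,j++
i=8 j=2: 13<19, i++
i=9 j=2: 14<19, i++
i=10 j=2: 15<19, i++
i=11 j=2: 18<19, i++
i=12 j=2: 22>19, j++
i=12 j=3: 22<28, i++

i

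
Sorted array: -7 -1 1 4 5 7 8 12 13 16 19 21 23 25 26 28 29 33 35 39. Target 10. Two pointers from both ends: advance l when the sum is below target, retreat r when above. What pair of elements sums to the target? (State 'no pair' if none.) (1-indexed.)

no pair

[1,20] -7+39=32 >10 → r--
[1,19] -7+35=28 >10 → r--
[1,18] -7+33=26 >10 → r--
[1,17] -7+29=22 >10 → r--
[1,16] -7+28=21 >10 → r--
[1,15] -7+26=19 >10 → r--
[1,14] -7+25=18 >10 → r--
[1,13] -7+23=16 >10 → r--
[1,12] -7+21=14 >10 → r--
[1,11] -7+19=12 >10 → r--
[1,10] -7+16=9 <10 → l++
[2,10] -1+16=15 >10 → r--
[2,9] -1+13=12 >10 → r--
[2,8] -1+12=11 >10 → r--
[2,7] -1+8=7 <10 → l++
[3,7] 1+8=9 <10 → l++
[4,7] 4+8=12 >10 → r--
[4,6] 4+7=11 >10 → r--
[4,5] 4+5=9 <10 → l++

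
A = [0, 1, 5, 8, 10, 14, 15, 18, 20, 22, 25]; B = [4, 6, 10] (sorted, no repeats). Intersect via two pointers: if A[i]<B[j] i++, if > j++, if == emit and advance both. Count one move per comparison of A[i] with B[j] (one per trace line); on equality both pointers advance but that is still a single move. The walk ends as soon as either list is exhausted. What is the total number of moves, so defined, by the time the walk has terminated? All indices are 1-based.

[i=1,j=1] 0<4 → i++
[i=2,j=1] 1<4 → i++
[i=3,j=1] 5>4 → j++
[i=3,j=2] 5<6 → i++
[i=4,j=2] 8>6 → j++
[i=4,j=3] 8<10 → i++
[i=5,j=3] 10==10 emit → i++,j++

7 moves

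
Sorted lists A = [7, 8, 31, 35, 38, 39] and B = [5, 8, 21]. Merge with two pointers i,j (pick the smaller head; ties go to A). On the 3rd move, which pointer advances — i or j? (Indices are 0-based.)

[i=0,j=0] A[i]=7>B[j]=5 take 5 → j++
[i=0,j=1] A[i]=7<=B[j]=8 take 7 → i++
[i=1,j=1] A[i]=8<=B[j]=8 take 8 → i++

i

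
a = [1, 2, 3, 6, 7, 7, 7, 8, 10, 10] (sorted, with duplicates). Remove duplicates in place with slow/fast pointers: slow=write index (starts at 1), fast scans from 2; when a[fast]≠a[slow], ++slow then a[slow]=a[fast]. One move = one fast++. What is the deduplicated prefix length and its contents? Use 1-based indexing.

(s=1,f=2) a[fast]=2≠a[slow]=1 write a[2]=2 → slow++,fast++
(s=2,f=3) a[fast]=3≠a[slow]=2 write a[3]=3 → slow++,fast++
(s=3,f=4) a[fast]=6≠a[slow]=3 write a[4]=6 → slow++,fast++
(s=4,f=5) a[fast]=7≠a[slow]=6 write a[5]=7 → slow++,fast++
(s=5,f=6) a[fast]=7=a[slow] dup → fast++
(s=5,f=7) a[fast]=7=a[slow] dup → fast++
(s=5,f=8) a[fast]=8≠a[slow]=7 write a[6]=8 → slow++,fast++
(s=6,f=9) a[fast]=10≠a[slow]=8 write a[7]=10 → slow++,fast++
(s=7,f=10) a[fast]=10=a[slow] dup → fast++

length 7; prefix = [1, 2, 3, 6, 7, 8, 10]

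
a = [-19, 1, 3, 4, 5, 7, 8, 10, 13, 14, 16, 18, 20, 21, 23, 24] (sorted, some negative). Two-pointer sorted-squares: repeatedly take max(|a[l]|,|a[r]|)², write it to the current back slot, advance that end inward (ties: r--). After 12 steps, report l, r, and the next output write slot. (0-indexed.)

l=1, r=4, next write slot=3

[0,15] |-19|<=|24| out[15]=576 → r--
[0,14] |-19|<=|23| out[14]=529 → r--
[0,13] |-19|<=|21| out[13]=441 → r--
[0,12] |-19|<=|20| out[12]=400 → r--
[0,11] |-19|>|18| out[11]=361 → l++
[1,11] |1|<=|18| out[10]=324 → r--
[1,10] |1|<=|16| out[9]=256 → r--
[1,9] |1|<=|14| out[8]=196 → r--
[1,8] |1|<=|13| out[7]=169 → r--
[1,7] |1|<=|10| out[6]=100 → r--
[1,6] |1|<=|8| out[5]=64 → r--
[1,5] |1|<=|7| out[4]=49 → r--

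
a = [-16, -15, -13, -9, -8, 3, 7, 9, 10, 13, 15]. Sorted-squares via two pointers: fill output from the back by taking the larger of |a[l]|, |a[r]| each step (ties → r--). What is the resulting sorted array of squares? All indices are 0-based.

[9, 49, 64, 81, 81, 100, 169, 169, 225, 225, 256]

l=0 r=10: |-16|>|15| out[10]=256, l++
l=1 r=10: |-15|<=|15| out[9]=225, r--
l=1 r=9: |-15|>|13| out[8]=225, l++
l=2 r=9: |-13|<=|13| out[7]=169, r--
l=2 r=8: |-13|>|10| out[6]=169, l++
l=3 r=8: |-9|<=|10| out[5]=100, r--
l=3 r=7: |-9|<=|9| out[4]=81, r--
l=3 r=6: |-9|>|7| out[3]=81, l++
l=4 r=6: |-8|>|7| out[2]=64, l++
l=5 r=6: |3|<=|7| out[1]=49, r--
l=5 r=5: |3|<=|3| out[0]=9, r--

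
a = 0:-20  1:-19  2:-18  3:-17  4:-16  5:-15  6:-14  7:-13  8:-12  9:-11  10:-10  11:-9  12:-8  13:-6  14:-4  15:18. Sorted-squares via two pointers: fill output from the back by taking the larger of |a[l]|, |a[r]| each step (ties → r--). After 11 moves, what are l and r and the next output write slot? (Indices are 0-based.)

l=10, r=14, next write slot=4

[0,15] |-20|>|18| out[15]=400 → l++
[1,15] |-19|>|18| out[14]=361 → l++
[2,15] |-18|<=|18| out[13]=324 → r--
[2,14] |-18|>|-4| out[12]=324 → l++
[3,14] |-17|>|-4| out[11]=289 → l++
[4,14] |-16|>|-4| out[10]=256 → l++
[5,14] |-15|>|-4| out[9]=225 → l++
[6,14] |-14|>|-4| out[8]=196 → l++
[7,14] |-13|>|-4| out[7]=169 → l++
[8,14] |-12|>|-4| out[6]=144 → l++
[9,14] |-11|>|-4| out[5]=121 → l++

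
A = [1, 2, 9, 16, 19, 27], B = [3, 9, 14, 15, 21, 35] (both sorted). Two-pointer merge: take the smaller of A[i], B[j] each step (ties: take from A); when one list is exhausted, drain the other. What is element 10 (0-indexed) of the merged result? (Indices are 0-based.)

merged[10] = 27

i=0 j=0: A[i]=1<=B[j]=3 take 1, i++
i=1 j=0: A[i]=2<=B[j]=3 take 2, i++
i=2 j=0: A[i]=9>B[j]=3 take 3, j++
i=2 j=1: A[i]=9<=B[j]=9 take 9, i++
i=3 j=1: A[i]=16>B[j]=9 take 9, j++
i=3 j=2: A[i]=16>B[j]=14 take 14, j++
i=3 j=3: A[i]=16>B[j]=15 take 15, j++
i=3 j=4: A[i]=16<=B[j]=21 take 16, i++
i=4 j=4: A[i]=19<=B[j]=21 take 19, i++
i=5 j=4: A[i]=27>B[j]=21 take 21, j++
i=5 j=5: A[i]=27<=B[j]=35 take 27, i++
i=6 j=5: A done, take B[j]=35, j++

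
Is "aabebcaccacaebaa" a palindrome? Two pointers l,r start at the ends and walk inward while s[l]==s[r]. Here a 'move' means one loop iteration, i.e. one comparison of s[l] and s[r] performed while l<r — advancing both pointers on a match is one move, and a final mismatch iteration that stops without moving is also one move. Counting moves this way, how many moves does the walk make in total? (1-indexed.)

[1,16] 'a'=='a' → l++,r--
[2,15] 'a'=='a' → l++,r--
[3,14] 'b'=='b' → l++,r--
[4,13] 'e'=='e' → l++,r--
[5,12] 'b'!='a' → stop

5 moves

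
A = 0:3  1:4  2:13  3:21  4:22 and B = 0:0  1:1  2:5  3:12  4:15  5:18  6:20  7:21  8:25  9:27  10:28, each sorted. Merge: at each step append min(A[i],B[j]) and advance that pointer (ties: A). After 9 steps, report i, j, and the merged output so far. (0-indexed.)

[i=0,j=0] A[i]=3>B[j]=0 take 0 → j++
[i=0,j=1] A[i]=3>B[j]=1 take 1 → j++
[i=0,j=2] A[i]=3<=B[j]=5 take 3 → i++
[i=1,j=2] A[i]=4<=B[j]=5 take 4 → i++
[i=2,j=2] A[i]=13>B[j]=5 take 5 → j++
[i=2,j=3] A[i]=13>B[j]=12 take 12 → j++
[i=2,j=4] A[i]=13<=B[j]=15 take 13 → i++
[i=3,j=4] A[i]=21>B[j]=15 take 15 → j++
[i=3,j=5] A[i]=21>B[j]=18 take 18 → j++

i=3, j=6, merged so far=[0, 1, 3, 4, 5, 12, 13, 15, 18]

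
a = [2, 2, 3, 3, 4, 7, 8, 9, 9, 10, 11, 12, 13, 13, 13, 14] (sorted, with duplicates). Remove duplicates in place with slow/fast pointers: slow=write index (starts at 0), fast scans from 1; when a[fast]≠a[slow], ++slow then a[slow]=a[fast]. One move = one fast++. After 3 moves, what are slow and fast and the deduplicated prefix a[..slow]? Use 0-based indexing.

(s=0,f=1) a[fast]=2=a[slow] dup → fast++
(s=0,f=2) a[fast]=3≠a[slow]=2 write a[1]=3 → slow++,fast++
(s=1,f=3) a[fast]=3=a[slow] dup → fast++

slow=1, fast=4, prefix=[2, 3]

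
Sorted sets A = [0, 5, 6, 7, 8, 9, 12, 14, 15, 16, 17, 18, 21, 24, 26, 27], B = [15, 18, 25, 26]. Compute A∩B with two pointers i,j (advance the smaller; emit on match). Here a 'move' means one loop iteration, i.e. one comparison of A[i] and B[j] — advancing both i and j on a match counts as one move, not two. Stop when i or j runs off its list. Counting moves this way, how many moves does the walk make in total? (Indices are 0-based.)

16 moves

[i=0,j=0] 0<15 → i++
[i=1,j=0] 5<15 → i++
[i=2,j=0] 6<15 → i++
[i=3,j=0] 7<15 → i++
[i=4,j=0] 8<15 → i++
[i=5,j=0] 9<15 → i++
[i=6,j=0] 12<15 → i++
[i=7,j=0] 14<15 → i++
[i=8,j=0] 15==15 emit → i++,j++
[i=9,j=1] 16<18 → i++
[i=10,j=1] 17<18 → i++
[i=11,j=1] 18==18 emit → i++,j++
[i=12,j=2] 21<25 → i++
[i=13,j=2] 24<25 → i++
[i=14,j=2] 26>25 → j++
[i=14,j=3] 26==26 emit → i++,j++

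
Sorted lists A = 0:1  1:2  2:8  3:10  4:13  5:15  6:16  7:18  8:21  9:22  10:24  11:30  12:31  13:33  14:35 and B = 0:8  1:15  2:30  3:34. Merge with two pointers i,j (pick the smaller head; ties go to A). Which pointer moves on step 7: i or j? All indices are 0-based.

i=0 j=0: A[i]=1<=B[j]=8 take 1, i++
i=1 j=0: A[i]=2<=B[j]=8 take 2, i++
i=2 j=0: A[i]=8<=B[j]=8 take 8, i++
i=3 j=0: A[i]=10>B[j]=8 take 8, j++
i=3 j=1: A[i]=10<=B[j]=15 take 10, i++
i=4 j=1: A[i]=13<=B[j]=15 take 13, i++
i=5 j=1: A[i]=15<=B[j]=15 take 15, i++

i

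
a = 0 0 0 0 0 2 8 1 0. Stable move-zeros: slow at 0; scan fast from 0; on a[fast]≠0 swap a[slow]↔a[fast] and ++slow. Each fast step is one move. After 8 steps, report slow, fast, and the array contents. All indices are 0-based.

slow=3, fast=8, a=[2, 8, 1, 0, 0, 0, 0, 0, 0]

(s=0,f=0) a[fast]=0 → fast++
(s=0,f=1) a[fast]=0 → fast++
(s=0,f=2) a[fast]=0 → fast++
(s=0,f=3) a[fast]=0 → fast++
(s=0,f=4) a[fast]=0 → fast++
(s=0,f=5) a[fast]=2≠0 swap→a[0]=2 → slow++,fast++
(s=1,f=6) a[fast]=8≠0 swap→a[1]=8 → slow++,fast++
(s=2,f=7) a[fast]=1≠0 swap→a[2]=1 → slow++,fast++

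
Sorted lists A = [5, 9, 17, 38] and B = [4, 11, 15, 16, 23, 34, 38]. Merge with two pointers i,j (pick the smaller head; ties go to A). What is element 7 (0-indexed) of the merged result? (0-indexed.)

merged[7] = 23

i=0 j=0: A[i]=5>B[j]=4 take 4, j++
i=0 j=1: A[i]=5<=B[j]=11 take 5, i++
i=1 j=1: A[i]=9<=B[j]=11 take 9, i++
i=2 j=1: A[i]=17>B[j]=11 take 11, j++
i=2 j=2: A[i]=17>B[j]=15 take 15, j++
i=2 j=3: A[i]=17>B[j]=16 take 16, j++
i=2 j=4: A[i]=17<=B[j]=23 take 17, i++
i=3 j=4: A[i]=38>B[j]=23 take 23, j++
i=3 j=5: A[i]=38>B[j]=34 take 34, j++
i=3 j=6: A[i]=38<=B[j]=38 take 38, i++
i=4 j=6: A done, take B[j]=38, j++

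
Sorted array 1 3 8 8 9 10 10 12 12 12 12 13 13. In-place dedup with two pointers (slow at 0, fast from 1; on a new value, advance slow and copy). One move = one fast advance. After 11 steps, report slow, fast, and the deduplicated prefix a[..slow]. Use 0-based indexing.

slow=0 fast=1: a[fast]=3≠a[slow]=1 write a[1]=3, slow++,fast++
slow=1 fast=2: a[fast]=8≠a[slow]=3 write a[2]=8, slow++,fast++
slow=2 fast=3: a[fast]=8=a[slow] dup, fast++
slow=2 fast=4: a[fast]=9≠a[slow]=8 write a[3]=9, slow++,fast++
slow=3 fast=5: a[fast]=10≠a[slow]=9 write a[4]=10, slow++,fast++
slow=4 fast=6: a[fast]=10=a[slow] dup, fast++
slow=4 fast=7: a[fast]=12≠a[slow]=10 write a[5]=12, slow++,fast++
slow=5 fast=8: a[fast]=12=a[slow] dup, fast++
slow=5 fast=9: a[fast]=12=a[slow] dup, fast++
slow=5 fast=10: a[fast]=12=a[slow] dup, fast++
slow=5 fast=11: a[fast]=13≠a[slow]=12 write a[6]=13, slow++,fast++

slow=6, fast=12, prefix=[1, 3, 8, 9, 10, 12, 13]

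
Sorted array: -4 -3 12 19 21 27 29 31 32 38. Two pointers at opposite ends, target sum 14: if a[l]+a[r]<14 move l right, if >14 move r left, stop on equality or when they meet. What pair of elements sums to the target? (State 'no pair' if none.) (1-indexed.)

[1,10] -4+38=34 >14 → r--
[1,9] -4+32=28 >14 → r--
[1,8] -4+31=27 >14 → r--
[1,7] -4+29=25 >14 → r--
[1,6] -4+27=23 >14 → r--
[1,5] -4+21=17 >14 → r--
[1,4] -4+19=15 >14 → r--
[1,3] -4+12=8 <14 → l++
[2,3] -3+12=9 <14 → l++

no pair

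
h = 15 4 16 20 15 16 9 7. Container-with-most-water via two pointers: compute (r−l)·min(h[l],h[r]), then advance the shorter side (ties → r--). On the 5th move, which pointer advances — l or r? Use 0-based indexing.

r

l=0 r=7: min(15,7)*7=49 best=49 *, r--
l=0 r=6: min(15,9)*6=54 best=54 *, r--
l=0 r=5: min(15,16)*5=75 best=75 *, l++
l=1 r=5: min(4,16)*4=16 best=75, l++
l=2 r=5: min(16,16)*3=48 best=75, r--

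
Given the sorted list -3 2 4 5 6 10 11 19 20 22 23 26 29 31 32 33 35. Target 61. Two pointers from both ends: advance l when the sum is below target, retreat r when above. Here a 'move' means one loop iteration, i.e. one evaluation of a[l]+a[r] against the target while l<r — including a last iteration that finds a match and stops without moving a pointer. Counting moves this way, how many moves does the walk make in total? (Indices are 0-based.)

l=0 r=16: -3+35=32 <61, l++
l=1 r=16: 2+35=37 <61, l++
l=2 r=16: 4+35=39 <61, l++
l=3 r=16: 5+35=40 <61, l++
l=4 r=16: 6+35=41 <61, l++
l=5 r=16: 10+35=45 <61, l++
l=6 r=16: 11+35=46 <61, l++
l=7 r=16: 19+35=54 <61, l++
l=8 r=16: 20+35=55 <61, l++
l=9 r=16: 22+35=57 <61, l++
l=10 r=16: 23+35=58 <61, l++
l=11 r=16: 26+35=61, found

12 moves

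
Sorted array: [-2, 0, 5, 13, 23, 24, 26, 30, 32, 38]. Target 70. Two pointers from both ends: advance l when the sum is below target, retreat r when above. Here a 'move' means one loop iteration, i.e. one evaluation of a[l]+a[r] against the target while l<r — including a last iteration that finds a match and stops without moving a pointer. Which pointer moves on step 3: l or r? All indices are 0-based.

l=0 r=9: -2+38=36 <70, l++
l=1 r=9: 0+38=38 <70, l++
l=2 r=9: 5+38=43 <70, l++

l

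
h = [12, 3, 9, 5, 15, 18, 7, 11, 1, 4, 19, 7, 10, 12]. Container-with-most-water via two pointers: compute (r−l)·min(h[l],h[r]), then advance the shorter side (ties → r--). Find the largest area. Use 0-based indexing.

l=0 r=13: min(12,12)*13=156 best=156 *, r--
l=0 r=12: min(12,10)*12=120 best=156, r--
l=0 r=11: min(12,7)*11=77 best=156, r--
l=0 r=10: min(12,19)*10=120 best=156, l++
l=1 r=10: min(3,19)*9=27 best=156, l++
l=2 r=10: min(9,19)*8=72 best=156, l++
l=3 r=10: min(5,19)*7=35 best=156, l++
l=4 r=10: min(15,19)*6=90 best=156, l++
l=5 r=10: min(18,19)*5=90 best=156, l++
l=6 r=10: min(7,19)*4=28 best=156, l++
l=7 r=10: min(11,19)*3=33 best=156, l++
l=8 r=10: min(1,19)*2=2 best=156, l++
l=9 r=10: min(4,19)*1=4 best=156, l++

max area = 156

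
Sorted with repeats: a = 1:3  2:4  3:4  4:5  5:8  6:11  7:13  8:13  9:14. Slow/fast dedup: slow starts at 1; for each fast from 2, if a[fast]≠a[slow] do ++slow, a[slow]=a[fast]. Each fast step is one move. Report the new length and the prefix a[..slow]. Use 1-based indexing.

length 7; prefix = [3, 4, 5, 8, 11, 13, 14]

(s=1,f=2) a[fast]=4≠a[slow]=3 write a[2]=4 → slow++,fast++
(s=2,f=3) a[fast]=4=a[slow] dup → fast++
(s=2,f=4) a[fast]=5≠a[slow]=4 write a[3]=5 → slow++,fast++
(s=3,f=5) a[fast]=8≠a[slow]=5 write a[4]=8 → slow++,fast++
(s=4,f=6) a[fast]=11≠a[slow]=8 write a[5]=11 → slow++,fast++
(s=5,f=7) a[fast]=13≠a[slow]=11 write a[6]=13 → slow++,fast++
(s=6,f=8) a[fast]=13=a[slow] dup → fast++
(s=6,f=9) a[fast]=14≠a[slow]=13 write a[7]=14 → slow++,fast++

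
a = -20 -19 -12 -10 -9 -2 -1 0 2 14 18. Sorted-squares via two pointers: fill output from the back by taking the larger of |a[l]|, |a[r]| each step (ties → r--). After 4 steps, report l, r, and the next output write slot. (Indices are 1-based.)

l=3, r=9, next write slot=7

[1,11] |-20|>|18| out[11]=400 → l++
[2,11] |-19|>|18| out[10]=361 → l++
[3,11] |-12|<=|18| out[9]=324 → r--
[3,10] |-12|<=|14| out[8]=196 → r--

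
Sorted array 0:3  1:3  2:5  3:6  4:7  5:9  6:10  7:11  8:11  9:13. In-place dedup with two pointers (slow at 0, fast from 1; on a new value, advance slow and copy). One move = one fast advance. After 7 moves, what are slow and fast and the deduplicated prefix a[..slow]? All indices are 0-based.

slow=6, fast=8, prefix=[3, 5, 6, 7, 9, 10, 11]

(s=0,f=1) a[fast]=3=a[slow] dup → fast++
(s=0,f=2) a[fast]=5≠a[slow]=3 write a[1]=5 → slow++,fast++
(s=1,f=3) a[fast]=6≠a[slow]=5 write a[2]=6 → slow++,fast++
(s=2,f=4) a[fast]=7≠a[slow]=6 write a[3]=7 → slow++,fast++
(s=3,f=5) a[fast]=9≠a[slow]=7 write a[4]=9 → slow++,fast++
(s=4,f=6) a[fast]=10≠a[slow]=9 write a[5]=10 → slow++,fast++
(s=5,f=7) a[fast]=11≠a[slow]=10 write a[6]=11 → slow++,fast++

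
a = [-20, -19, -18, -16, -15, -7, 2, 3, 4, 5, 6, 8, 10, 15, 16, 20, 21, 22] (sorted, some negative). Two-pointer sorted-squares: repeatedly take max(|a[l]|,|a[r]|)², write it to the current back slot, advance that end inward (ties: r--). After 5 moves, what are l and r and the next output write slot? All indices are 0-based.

l=2, r=14, next write slot=12

[0,17] |-20|<=|22| out[17]=484 → r--
[0,16] |-20|<=|21| out[16]=441 → r--
[0,15] |-20|<=|20| out[15]=400 → r--
[0,14] |-20|>|16| out[14]=400 → l++
[1,14] |-19|>|16| out[13]=361 → l++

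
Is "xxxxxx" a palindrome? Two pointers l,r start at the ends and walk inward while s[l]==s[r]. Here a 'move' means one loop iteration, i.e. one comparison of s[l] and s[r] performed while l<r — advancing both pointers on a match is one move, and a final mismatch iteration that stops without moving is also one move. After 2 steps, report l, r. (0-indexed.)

l=0 r=5: 'x'=='x', l++,r--
l=1 r=4: 'x'=='x', l++,r--

l=2, r=3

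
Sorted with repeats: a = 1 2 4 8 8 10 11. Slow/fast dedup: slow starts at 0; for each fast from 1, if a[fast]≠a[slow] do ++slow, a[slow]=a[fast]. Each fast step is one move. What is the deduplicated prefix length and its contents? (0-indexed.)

slow=0 fast=1: a[fast]=2≠a[slow]=1 write a[1]=2, slow++,fast++
slow=1 fast=2: a[fast]=4≠a[slow]=2 write a[2]=4, slow++,fast++
slow=2 fast=3: a[fast]=8≠a[slow]=4 write a[3]=8, slow++,fast++
slow=3 fast=4: a[fast]=8=a[slow] dup, fast++
slow=3 fast=5: a[fast]=10≠a[slow]=8 write a[4]=10, slow++,fast++
slow=4 fast=6: a[fast]=11≠a[slow]=10 write a[5]=11, slow++,fast++

length 6; prefix = [1, 2, 4, 8, 10, 11]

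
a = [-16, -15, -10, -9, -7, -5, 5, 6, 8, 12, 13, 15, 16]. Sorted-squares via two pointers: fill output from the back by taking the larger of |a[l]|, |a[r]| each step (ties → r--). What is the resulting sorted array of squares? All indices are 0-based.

l=0 r=12: |-16|<=|16| out[12]=256, r--
l=0 r=11: |-16|>|15| out[11]=256, l++
l=1 r=11: |-15|<=|15| out[10]=225, r--
l=1 r=10: |-15|>|13| out[9]=225, l++
l=2 r=10: |-10|<=|13| out[8]=169, r--
l=2 r=9: |-10|<=|12| out[7]=144, r--
l=2 r=8: |-10|>|8| out[6]=100, l++
l=3 r=8: |-9|>|8| out[5]=81, l++
l=4 r=8: |-7|<=|8| out[4]=64, r--
l=4 r=7: |-7|>|6| out[3]=49, l++
l=5 r=7: |-5|<=|6| out[2]=36, r--
l=5 r=6: |-5|<=|5| out[1]=25, r--
l=5 r=5: |-5|<=|-5| out[0]=25, r--

[25, 25, 36, 49, 64, 81, 100, 144, 169, 225, 225, 256, 256]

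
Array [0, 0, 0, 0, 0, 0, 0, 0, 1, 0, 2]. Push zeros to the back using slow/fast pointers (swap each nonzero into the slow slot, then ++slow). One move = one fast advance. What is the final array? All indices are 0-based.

[1, 2, 0, 0, 0, 0, 0, 0, 0, 0, 0]

slow=0 fast=0: a[fast]=0, fast++
slow=0 fast=1: a[fast]=0, fast++
slow=0 fast=2: a[fast]=0, fast++
slow=0 fast=3: a[fast]=0, fast++
slow=0 fast=4: a[fast]=0, fast++
slow=0 fast=5: a[fast]=0, fast++
slow=0 fast=6: a[fast]=0, fast++
slow=0 fast=7: a[fast]=0, fast++
slow=0 fast=8: a[fast]=1≠0 swap→a[0]=1, slow++,fast++
slow=1 fast=9: a[fast]=0, fast++
slow=1 fast=10: a[fast]=2≠0 swap→a[1]=2, slow++,fast++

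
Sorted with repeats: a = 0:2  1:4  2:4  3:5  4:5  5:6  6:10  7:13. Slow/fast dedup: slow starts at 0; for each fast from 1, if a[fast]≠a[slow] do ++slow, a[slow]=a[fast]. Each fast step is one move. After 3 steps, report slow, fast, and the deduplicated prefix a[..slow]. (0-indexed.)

slow=0 fast=1: a[fast]=4≠a[slow]=2 write a[1]=4, slow++,fast++
slow=1 fast=2: a[fast]=4=a[slow] dup, fast++
slow=1 fast=3: a[fast]=5≠a[slow]=4 write a[2]=5, slow++,fast++

slow=2, fast=4, prefix=[2, 4, 5]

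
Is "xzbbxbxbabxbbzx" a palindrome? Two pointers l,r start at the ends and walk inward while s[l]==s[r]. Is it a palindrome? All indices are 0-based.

not a palindrome (mismatch at 6,8)

l=0 r=14: 'x'=='x', l++,r--
l=1 r=13: 'z'=='z', l++,r--
l=2 r=12: 'b'=='b', l++,r--
l=3 r=11: 'b'=='b', l++,r--
l=4 r=10: 'x'=='x', l++,r--
l=5 r=9: 'b'=='b', l++,r--
l=6 r=8: 'x'!='a', stop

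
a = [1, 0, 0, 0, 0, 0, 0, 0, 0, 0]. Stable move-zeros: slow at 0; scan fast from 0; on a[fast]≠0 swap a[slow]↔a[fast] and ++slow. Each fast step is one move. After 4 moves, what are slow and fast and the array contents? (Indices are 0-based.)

slow=0 fast=0: a[fast]=1≠0 swap→a[0]=1, slow++,fast++
slow=1 fast=1: a[fast]=0, fast++
slow=1 fast=2: a[fast]=0, fast++
slow=1 fast=3: a[fast]=0, fast++

slow=1, fast=4, a=[1, 0, 0, 0, 0, 0, 0, 0, 0, 0]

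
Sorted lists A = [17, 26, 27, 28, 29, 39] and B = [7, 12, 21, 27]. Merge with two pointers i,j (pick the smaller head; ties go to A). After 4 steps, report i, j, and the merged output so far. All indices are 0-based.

i=1, j=3, merged so far=[7, 12, 17, 21]

i=0 j=0: A[i]=17>B[j]=7 take 7, j++
i=0 j=1: A[i]=17>B[j]=12 take 12, j++
i=0 j=2: A[i]=17<=B[j]=21 take 17, i++
i=1 j=2: A[i]=26>B[j]=21 take 21, j++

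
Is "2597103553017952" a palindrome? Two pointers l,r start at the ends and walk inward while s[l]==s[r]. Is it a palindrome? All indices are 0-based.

palindrome

[0,15] '2'=='2' → l++,r--
[1,14] '5'=='5' → l++,r--
[2,13] '9'=='9' → l++,r--
[3,12] '7'=='7' → l++,r--
[4,11] '1'=='1' → l++,r--
[5,10] '0'=='0' → l++,r--
[6,9] '3'=='3' → l++,r--
[7,8] '5'=='5' → l++,r--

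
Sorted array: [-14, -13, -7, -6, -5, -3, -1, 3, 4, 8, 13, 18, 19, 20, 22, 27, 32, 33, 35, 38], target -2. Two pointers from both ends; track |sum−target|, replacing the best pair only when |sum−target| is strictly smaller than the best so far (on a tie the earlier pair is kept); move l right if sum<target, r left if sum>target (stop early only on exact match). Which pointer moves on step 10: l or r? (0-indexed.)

r

[0,19] -14+38=24 d=26 * → r--
[0,18] -14+35=21 d=23 * → r--
[0,17] -14+33=19 d=21 * → r--
[0,16] -14+32=18 d=20 * → r--
[0,15] -14+27=13 d=15 * → r--
[0,14] -14+22=8 d=10 * → r--
[0,13] -14+20=6 d=8 * → r--
[0,12] -14+19=5 d=7 * → r--
[0,11] -14+18=4 d=6 * → r--
[0,10] -14+13=-1 d=1 * → r--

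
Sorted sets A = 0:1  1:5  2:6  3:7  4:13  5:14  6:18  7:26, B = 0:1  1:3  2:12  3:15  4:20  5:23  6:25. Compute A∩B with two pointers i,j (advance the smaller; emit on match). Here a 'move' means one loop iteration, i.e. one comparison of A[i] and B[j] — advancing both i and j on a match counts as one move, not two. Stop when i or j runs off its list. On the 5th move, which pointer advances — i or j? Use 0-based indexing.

i=0 j=0: 1==1 emit, i++,j++
i=1 j=1: 5>3, j++
i=1 j=2: 5<12, i++
i=2 j=2: 6<12, i++
i=3 j=2: 7<12, i++

i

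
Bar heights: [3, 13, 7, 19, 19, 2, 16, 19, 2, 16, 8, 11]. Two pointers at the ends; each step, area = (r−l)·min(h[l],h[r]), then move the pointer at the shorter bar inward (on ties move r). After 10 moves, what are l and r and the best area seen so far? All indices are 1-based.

[1,12] min(3,11)*11=33 best=33 * → l++
[2,12] min(13,11)*10=110 best=110 * → r--
[2,11] min(13,8)*9=72 best=110 → r--
[2,10] min(13,16)*8=104 best=110 → l++
[3,10] min(7,16)*7=49 best=110 → l++
[4,10] min(19,16)*6=96 best=110 → r--
[4,9] min(19,2)*5=10 best=110 → r--
[4,8] min(19,19)*4=76 best=110 → r--
[4,7] min(19,16)*3=48 best=110 → r--
[4,6] min(19,2)*2=4 best=110 → r--

l=4, r=5, best area=110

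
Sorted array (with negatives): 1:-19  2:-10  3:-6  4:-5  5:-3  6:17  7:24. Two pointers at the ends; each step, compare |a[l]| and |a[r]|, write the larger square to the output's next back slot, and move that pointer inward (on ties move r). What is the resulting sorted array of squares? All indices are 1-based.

l=1 r=7: |-19|<=|24| out[7]=576, r--
l=1 r=6: |-19|>|17| out[6]=361, l++
l=2 r=6: |-10|<=|17| out[5]=289, r--
l=2 r=5: |-10|>|-3| out[4]=100, l++
l=3 r=5: |-6|>|-3| out[3]=36, l++
l=4 r=5: |-5|>|-3| out[2]=25, l++
l=5 r=5: |-3|<=|-3| out[1]=9, r--

[9, 25, 36, 100, 289, 361, 576]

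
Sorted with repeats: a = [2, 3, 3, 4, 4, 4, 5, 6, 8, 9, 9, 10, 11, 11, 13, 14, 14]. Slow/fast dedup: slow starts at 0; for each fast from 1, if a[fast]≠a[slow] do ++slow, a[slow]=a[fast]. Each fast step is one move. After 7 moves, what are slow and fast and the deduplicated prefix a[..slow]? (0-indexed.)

slow=4, fast=8, prefix=[2, 3, 4, 5, 6]

slow=0 fast=1: a[fast]=3≠a[slow]=2 write a[1]=3, slow++,fast++
slow=1 fast=2: a[fast]=3=a[slow] dup, fast++
slow=1 fast=3: a[fast]=4≠a[slow]=3 write a[2]=4, slow++,fast++
slow=2 fast=4: a[fast]=4=a[slow] dup, fast++
slow=2 fast=5: a[fast]=4=a[slow] dup, fast++
slow=2 fast=6: a[fast]=5≠a[slow]=4 write a[3]=5, slow++,fast++
slow=3 fast=7: a[fast]=6≠a[slow]=5 write a[4]=6, slow++,fast++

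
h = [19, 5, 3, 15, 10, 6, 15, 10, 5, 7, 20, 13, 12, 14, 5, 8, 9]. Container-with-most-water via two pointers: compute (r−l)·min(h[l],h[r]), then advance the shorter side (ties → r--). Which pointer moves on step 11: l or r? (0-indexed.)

l

l=0 r=16: min(19,9)*16=144 best=144 *, r--
l=0 r=15: min(19,8)*15=120 best=144, r--
l=0 r=14: min(19,5)*14=70 best=144, r--
l=0 r=13: min(19,14)*13=182 best=182 *, r--
l=0 r=12: min(19,12)*12=144 best=182, r--
l=0 r=11: min(19,13)*11=143 best=182, r--
l=0 r=10: min(19,20)*10=190 best=190 *, l++
l=1 r=10: min(5,20)*9=45 best=190, l++
l=2 r=10: min(3,20)*8=24 best=190, l++
l=3 r=10: min(15,20)*7=105 best=190, l++
l=4 r=10: min(10,20)*6=60 best=190, l++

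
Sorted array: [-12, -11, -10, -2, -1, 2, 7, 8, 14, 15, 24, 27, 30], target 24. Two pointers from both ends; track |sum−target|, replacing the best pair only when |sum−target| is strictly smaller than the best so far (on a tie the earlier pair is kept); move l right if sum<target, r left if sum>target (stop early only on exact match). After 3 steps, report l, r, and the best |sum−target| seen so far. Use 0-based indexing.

l=0 r=12: -12+30=18 d=6 *, l++
l=1 r=12: -11+30=19 d=5 *, l++
l=2 r=12: -10+30=20 d=4 *, l++

l=3, r=12, best |Δ|=4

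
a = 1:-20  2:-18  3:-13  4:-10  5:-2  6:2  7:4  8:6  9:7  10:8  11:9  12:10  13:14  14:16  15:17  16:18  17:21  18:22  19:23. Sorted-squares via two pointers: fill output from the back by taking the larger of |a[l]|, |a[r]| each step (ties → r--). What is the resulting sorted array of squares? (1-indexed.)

[4, 4, 16, 36, 49, 64, 81, 100, 100, 169, 196, 256, 289, 324, 324, 400, 441, 484, 529]

[1,19] |-20|<=|23| out[19]=529 → r--
[1,18] |-20|<=|22| out[18]=484 → r--
[1,17] |-20|<=|21| out[17]=441 → r--
[1,16] |-20|>|18| out[16]=400 → l++
[2,16] |-18|<=|18| out[15]=324 → r--
[2,15] |-18|>|17| out[14]=324 → l++
[3,15] |-13|<=|17| out[13]=289 → r--
[3,14] |-13|<=|16| out[12]=256 → r--
[3,13] |-13|<=|14| out[11]=196 → r--
[3,12] |-13|>|10| out[10]=169 → l++
[4,12] |-10|<=|10| out[9]=100 → r--
[4,11] |-10|>|9| out[8]=100 → l++
[5,11] |-2|<=|9| out[7]=81 → r--
[5,10] |-2|<=|8| out[6]=64 → r--
[5,9] |-2|<=|7| out[5]=49 → r--
[5,8] |-2|<=|6| out[4]=36 → r--
[5,7] |-2|<=|4| out[3]=16 → r--
[5,6] |-2|<=|2| out[2]=4 → r--
[5,5] |-2|<=|-2| out[1]=4 → r--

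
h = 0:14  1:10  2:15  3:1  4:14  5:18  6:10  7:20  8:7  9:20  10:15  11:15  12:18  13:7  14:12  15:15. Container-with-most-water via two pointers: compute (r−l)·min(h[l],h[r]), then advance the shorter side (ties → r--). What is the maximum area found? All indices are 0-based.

l=0 r=15: min(14,15)*15=210 best=210 *, l++
l=1 r=15: min(10,15)*14=140 best=210, l++
l=2 r=15: min(15,15)*13=195 best=210, r--
l=2 r=14: min(15,12)*12=144 best=210, r--
l=2 r=13: min(15,7)*11=77 best=210, r--
l=2 r=12: min(15,18)*10=150 best=210, l++
l=3 r=12: min(1,18)*9=9 best=210, l++
l=4 r=12: min(14,18)*8=112 best=210, l++
l=5 r=12: min(18,18)*7=126 best=210, r--
l=5 r=11: min(18,15)*6=90 best=210, r--
l=5 r=10: min(18,15)*5=75 best=210, r--
l=5 r=9: min(18,20)*4=72 best=210, l++
l=6 r=9: min(10,20)*3=30 best=210, l++
l=7 r=9: min(20,20)*2=40 best=210, r--
l=7 r=8: min(20,7)*1=7 best=210, r--

max area = 210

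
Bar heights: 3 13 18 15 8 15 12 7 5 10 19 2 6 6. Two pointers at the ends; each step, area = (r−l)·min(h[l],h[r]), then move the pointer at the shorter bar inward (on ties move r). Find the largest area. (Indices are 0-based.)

max area = 144

[0,13] min(3,6)*13=39 best=39 * → l++
[1,13] min(13,6)*12=72 best=72 * → r--
[1,12] min(13,6)*11=66 best=72 → r--
[1,11] min(13,2)*10=20 best=72 → r--
[1,10] min(13,19)*9=117 best=117 * → l++
[2,10] min(18,19)*8=144 best=144 * → l++
[3,10] min(15,19)*7=105 best=144 → l++
[4,10] min(8,19)*6=48 best=144 → l++
[5,10] min(15,19)*5=75 best=144 → l++
[6,10] min(12,19)*4=48 best=144 → l++
[7,10] min(7,19)*3=21 best=144 → l++
[8,10] min(5,19)*2=10 best=144 → l++
[9,10] min(10,19)*1=10 best=144 → l++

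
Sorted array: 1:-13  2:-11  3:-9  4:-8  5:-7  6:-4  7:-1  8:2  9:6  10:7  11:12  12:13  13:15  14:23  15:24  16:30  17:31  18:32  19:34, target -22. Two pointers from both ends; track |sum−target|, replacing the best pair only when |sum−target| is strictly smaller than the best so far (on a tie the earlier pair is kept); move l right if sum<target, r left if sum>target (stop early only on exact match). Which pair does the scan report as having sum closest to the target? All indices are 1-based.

pair (-13, -9) with sum -22 (|Δ|=0)

l=1 r=19: -13+34=21 d=43 *, r--
l=1 r=18: -13+32=19 d=41 *, r--
l=1 r=17: -13+31=18 d=40 *, r--
l=1 r=16: -13+30=17 d=39 *, r--
l=1 r=15: -13+24=11 d=33 *, r--
l=1 r=14: -13+23=10 d=32 *, r--
l=1 r=13: -13+15=2 d=24 *, r--
l=1 r=12: -13+13=0 d=22 *, r--
l=1 r=11: -13+12=-1 d=21 *, r--
l=1 r=10: -13+7=-6 d=16 *, r--
l=1 r=9: -13+6=-7 d=15 *, r--
l=1 r=8: -13+2=-11 d=11 *, r--
l=1 r=7: -13+-1=-14 d=8 *, r--
l=1 r=6: -13+-4=-17 d=5 *, r--
l=1 r=5: -13+-7=-20 d=2 *, r--
l=1 r=4: -13+-8=-21 d=1 *, r--
l=1 r=3: -13+-9=-22 d=0 *, stop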